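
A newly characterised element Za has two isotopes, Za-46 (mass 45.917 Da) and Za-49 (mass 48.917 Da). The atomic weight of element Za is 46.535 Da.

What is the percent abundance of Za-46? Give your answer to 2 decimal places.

Writing the weighted mean with unknown fraction x of Za-46:
45.917·x + 48.917·(1 − x) = 46.535
(45.917 − 48.917)·x = 46.535 − 48.917
x = -2.382 / -3.000 = 0.79400 → 79.40% Za-46, 20.60% Za-49.

79.40%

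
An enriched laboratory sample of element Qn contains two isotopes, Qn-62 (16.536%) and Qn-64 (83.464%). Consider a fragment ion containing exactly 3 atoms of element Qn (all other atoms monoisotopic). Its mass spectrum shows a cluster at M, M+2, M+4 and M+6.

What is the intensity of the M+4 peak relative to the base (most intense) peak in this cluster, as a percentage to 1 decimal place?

59.4%

(0.16536 + 0.83464)^3 gives M 0.0045, M+2 0.0685, M+4 0.3456, M+6 0.5814; the largest is M+6.
P(M+6) = C(3,3) × 0.16536^0 × 0.83464^3 = 1 × 1.0000 × 0.5814302 = 0.581430 (base)
P(M+4) = C(3,2) × 0.16536^1 × 0.83464^2 = 3 × 0.16536 × 0.69662393 = 0.345581
Relative intensity = 0.345581 / 0.581430 × 100 = 59.4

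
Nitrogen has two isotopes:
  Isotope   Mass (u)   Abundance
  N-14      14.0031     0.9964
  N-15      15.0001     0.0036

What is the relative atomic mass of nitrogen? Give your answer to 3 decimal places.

14.007 u

The abundance-weighted mean is 0.9964 × 14.0031 + 0.0036 × 15.0001
= 13.95269 + 0.05400 = 14.00669 u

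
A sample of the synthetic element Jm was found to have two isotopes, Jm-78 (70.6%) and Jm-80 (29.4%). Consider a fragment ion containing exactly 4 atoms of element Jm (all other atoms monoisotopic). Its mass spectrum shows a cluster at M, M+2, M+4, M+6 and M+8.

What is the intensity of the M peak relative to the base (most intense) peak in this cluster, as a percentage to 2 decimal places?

60.03%

(0.706 + 0.294)^4 gives M 0.2484, M+2 0.4138, M+4 0.2585, M+6 0.0718, M+8 0.0075; the largest is M+2.
P(M+2) = C(4,1) × 0.706^3 × 0.294^1 = 4 × 0.35189582 × 0.2940 = 0.413829 (base)
P(M) = C(4,0) × 0.706^4 × 0.294^0 = 1 × 0.24843845 × 1.0000 = 0.248438
Relative intensity = 0.248438 / 0.413829 × 100 = 60.03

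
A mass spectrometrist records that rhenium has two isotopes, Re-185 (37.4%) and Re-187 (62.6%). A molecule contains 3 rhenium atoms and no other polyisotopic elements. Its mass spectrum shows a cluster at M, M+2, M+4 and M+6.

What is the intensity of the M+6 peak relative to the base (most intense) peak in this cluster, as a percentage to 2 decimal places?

Binomial terms of (0.374 + 0.626)^3: M 0.0523, M+2 0.2627, M+4 0.4397, M+6 0.2453 → M+4 is the base peak.
P(M+4) = C(3,2) × 0.374^1 × 0.626^2 = 3 × 0.3740 × 0.391876 = 0.439685 (base)
P(M+6) = C(3,3) × 0.374^0 × 0.626^3 = 1 × 1.0000 × 0.24531438 = 0.245314
Relative intensity = 0.245314 / 0.439685 × 100 = 55.79

55.79%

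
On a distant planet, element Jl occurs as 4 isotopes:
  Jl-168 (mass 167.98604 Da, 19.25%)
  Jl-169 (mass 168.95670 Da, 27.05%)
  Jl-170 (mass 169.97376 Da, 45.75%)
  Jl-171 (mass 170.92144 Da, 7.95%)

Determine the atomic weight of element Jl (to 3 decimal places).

169.391 Da

Average mass = Σ (abundance × isotope mass) = 0.1925 × 167.98604 + 0.2705 × 168.95670 + 0.4575 × 169.97376 + 0.0795 × 170.92144
= 32.337313 + 45.702787 + 77.762995 + 13.588254 = 169.391349 Da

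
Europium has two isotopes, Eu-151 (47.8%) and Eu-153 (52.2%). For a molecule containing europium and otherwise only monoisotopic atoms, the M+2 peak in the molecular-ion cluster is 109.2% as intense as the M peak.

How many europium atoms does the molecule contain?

The M+2/M ratio from n Eu atoms is n · q/p = n · 0.522/0.478.
n = 1.092 × 0.478/0.522 = 1.00 ≈ 1

1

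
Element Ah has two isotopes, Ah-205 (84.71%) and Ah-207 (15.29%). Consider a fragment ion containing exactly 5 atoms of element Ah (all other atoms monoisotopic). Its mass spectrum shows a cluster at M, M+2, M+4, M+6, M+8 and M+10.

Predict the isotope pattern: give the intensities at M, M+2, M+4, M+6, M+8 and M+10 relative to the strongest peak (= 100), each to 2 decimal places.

100.00 : 90.25 : 32.58 : 5.88 : 0.53 : 0.02

Each Ah atom is independently Ah-205 (p = 0.8471) or Ah-207 (q = 0.1529); the cluster is the binomial expansion (p + q)^5.
P(M) = 0.8471^5 = 0.436188
P(M+2) = 5 × 0.8471^4 × 0.1529^1 = 0.393655
P(M+4) = 10 × 0.8471^3 × 0.1529^2 = 0.142108
P(M+6) = 10 × 0.8471^2 × 0.1529^3 = 0.025650
P(M+8) = 5 × 0.8471^1 × 0.1529^4 = 0.002315
P(M+10) = 0.1529^5 = 0.000084
The M peak is largest (0.436188); scaling to 100 gives 100.00 : 90.25 : 32.58 : 5.88 : 0.53 : 0.02.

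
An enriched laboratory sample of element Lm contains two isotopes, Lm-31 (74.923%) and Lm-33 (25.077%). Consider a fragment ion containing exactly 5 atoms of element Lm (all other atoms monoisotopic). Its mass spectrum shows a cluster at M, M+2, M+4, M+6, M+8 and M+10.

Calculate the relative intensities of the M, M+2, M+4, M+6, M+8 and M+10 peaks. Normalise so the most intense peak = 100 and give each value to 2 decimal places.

59.75 : 100.00 : 66.94 : 22.41 : 3.75 : 0.25

The 5 Lm atoms are independent, so intensities follow the terms of (0.74923 + 0.25077)^5.
P(M) = 0.74923^5 = 0.236089
P(M+2) = 5 × 0.74923^4 × 0.25077^1 = 0.395099
P(M+4) = 10 × 0.74923^3 × 0.25077^2 = 0.264482
P(M+6) = 10 × 0.74923^2 × 0.25077^3 = 0.088523
P(M+8) = 5 × 0.74923^1 × 0.25077^4 = 0.014815
P(M+10) = 0.25077^5 = 0.000992
The M+2 peak is largest (0.395099); scaling to 100 gives 59.75 : 100.00 : 66.94 : 22.41 : 3.75 : 0.25.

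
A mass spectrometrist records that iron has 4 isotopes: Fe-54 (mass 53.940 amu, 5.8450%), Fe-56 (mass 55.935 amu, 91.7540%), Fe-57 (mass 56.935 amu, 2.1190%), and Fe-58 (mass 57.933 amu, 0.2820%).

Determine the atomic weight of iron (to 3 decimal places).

55.845 amu

Average mass = Σ (abundance × isotope mass) = 0.058450 × 53.940 + 0.917540 × 55.935 + 0.021190 × 56.935 + 0.002820 × 57.933
= 3.1528 + 51.3226 + 1.2065 + 0.1634 = 55.8453 amu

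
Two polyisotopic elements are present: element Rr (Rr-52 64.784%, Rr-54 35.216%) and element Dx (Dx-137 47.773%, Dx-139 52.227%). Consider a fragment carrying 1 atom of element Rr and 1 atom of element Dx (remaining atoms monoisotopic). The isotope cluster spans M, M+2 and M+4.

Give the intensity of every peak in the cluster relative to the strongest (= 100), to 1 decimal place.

61.1 : 100.0 : 36.3

Element Rr pattern (n=1): 0.64784 : 0.35216
Element Dx pattern (n=1): 0.47773 : 0.52227
Convolve the two distributions (both contribute in 2-u steps):
  M: 0.64784×0.47773 = 0.309493
  M+2: 0.64784×0.52227 + 0.35216×0.47773 = 0.506585
  M+4: 0.35216×0.52227 = 0.183923
Scale to base peak (0.506585) = 100: 61.1 : 100.0 : 36.3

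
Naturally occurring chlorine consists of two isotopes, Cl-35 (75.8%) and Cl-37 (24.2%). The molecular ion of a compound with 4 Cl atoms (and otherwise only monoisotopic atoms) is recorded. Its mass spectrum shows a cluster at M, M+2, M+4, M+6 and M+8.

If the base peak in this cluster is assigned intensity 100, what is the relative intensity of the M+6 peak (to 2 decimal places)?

(0.758 + 0.242)^4 gives M 0.3301, M+2 0.4216, M+4 0.2019, M+6 0.0430, M+8 0.0034; the largest is M+2.
P(M+2) = C(4,1) × 0.758^3 × 0.242^1 = 4 × 0.43551951 × 0.2420 = 0.421583 (base)
P(M+6) = C(4,3) × 0.758^1 × 0.242^3 = 4 × 0.7580 × 0.01417249 = 0.042971
Relative intensity = 0.042971 / 0.421583 × 100 = 10.19

10.19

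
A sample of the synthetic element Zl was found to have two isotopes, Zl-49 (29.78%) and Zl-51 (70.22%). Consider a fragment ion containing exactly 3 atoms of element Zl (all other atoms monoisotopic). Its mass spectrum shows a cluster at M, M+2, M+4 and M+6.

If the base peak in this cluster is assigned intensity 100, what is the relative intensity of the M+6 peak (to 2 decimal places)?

78.60

(0.2978 + 0.7022)^3 gives M 0.0264, M+2 0.1868, M+4 0.4405, M+6 0.3462; the largest is M+4.
P(M+4) = C(3,2) × 0.2978^1 × 0.7022^2 = 3 × 0.2978 × 0.49308484 = 0.440522 (base)
P(M+6) = C(3,3) × 0.2978^0 × 0.7022^3 = 1 × 1.0000 × 0.34624417 = 0.346244
Relative intensity = 0.346244 / 0.440522 × 100 = 78.60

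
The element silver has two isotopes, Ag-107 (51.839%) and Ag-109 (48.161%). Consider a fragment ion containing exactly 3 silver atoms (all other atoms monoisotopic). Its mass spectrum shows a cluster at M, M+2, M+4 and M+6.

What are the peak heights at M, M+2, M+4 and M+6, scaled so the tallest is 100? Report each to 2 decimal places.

35.88 : 100.00 : 92.90 : 28.77

The 3 Ag atoms are independent, so intensities follow the terms of (0.51839 + 0.48161)^3.
P(M) = 0.51839^3 = 0.139306
P(M+2) = 3 × 0.51839^2 × 0.48161^1 = 0.388267
P(M+4) = 3 × 0.51839^1 × 0.48161^2 = 0.360719
P(M+6) = 0.48161^3 = 0.111709
The M+2 peak is largest (0.388267); scaling to 100 gives 35.88 : 100.00 : 92.90 : 28.77.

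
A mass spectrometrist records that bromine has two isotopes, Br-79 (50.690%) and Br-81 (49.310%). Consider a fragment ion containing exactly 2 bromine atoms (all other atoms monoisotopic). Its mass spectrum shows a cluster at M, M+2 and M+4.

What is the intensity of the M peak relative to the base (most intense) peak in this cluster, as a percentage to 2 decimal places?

(0.50690 + 0.49310)^2 gives M 0.2569, M+2 0.4999, M+4 0.2431; the largest is M+2.
P(M+2) = C(2,1) × 0.50690^1 × 0.49310^1 = 2 × 0.5069 × 0.4931 = 0.499905 (base)
P(M) = C(2,0) × 0.50690^2 × 0.49310^0 = 1 × 0.25694761 × 1.0000 = 0.256948
Relative intensity = 0.256948 / 0.499905 × 100 = 51.40

51.40%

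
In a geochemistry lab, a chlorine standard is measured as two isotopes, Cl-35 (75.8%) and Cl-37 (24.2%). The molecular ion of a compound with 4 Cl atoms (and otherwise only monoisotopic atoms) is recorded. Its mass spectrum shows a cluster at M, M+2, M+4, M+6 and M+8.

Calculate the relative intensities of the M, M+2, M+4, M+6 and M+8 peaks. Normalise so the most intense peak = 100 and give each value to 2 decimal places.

78.31 : 100.00 : 47.89 : 10.19 : 0.81

The 4 Cl atoms are independent, so intensities follow the terms of (0.758 + 0.242)^4.
P(M) = 0.758^4 = 0.330124
P(M+2) = 4 × 0.758^3 × 0.242^1 = 0.421583
P(M+4) = 6 × 0.758^2 × 0.242^2 = 0.201893
P(M+6) = 4 × 0.758^1 × 0.242^3 = 0.042971
P(M+8) = 0.242^4 = 0.003430
The M+2 peak is largest (0.421583); scaling to 100 gives 78.31 : 100.00 : 47.89 : 10.19 : 0.81.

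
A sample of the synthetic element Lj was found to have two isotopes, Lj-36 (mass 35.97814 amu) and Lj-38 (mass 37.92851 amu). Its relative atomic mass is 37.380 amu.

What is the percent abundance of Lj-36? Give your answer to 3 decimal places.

28.123%

Writing the weighted mean with unknown fraction x of Lj-36:
35.97814·x + 37.92851·(1 − x) = 37.380
(35.97814 − 37.92851)·x = 37.380 − 37.92851
x = -0.54851 / -1.95037 = 0.28123 → 28.123% Lj-36, 71.877% Lj-38.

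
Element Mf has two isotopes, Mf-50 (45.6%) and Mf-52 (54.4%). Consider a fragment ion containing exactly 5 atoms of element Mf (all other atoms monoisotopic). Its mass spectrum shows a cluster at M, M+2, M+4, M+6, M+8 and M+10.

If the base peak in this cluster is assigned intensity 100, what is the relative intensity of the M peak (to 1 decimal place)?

5.9

Term probabilities: M 0.0197, M+2 0.1176, M+4 0.2806, M+6 0.3348, M+8 0.1997, M+10 0.0476. Base peak = M+6.
P(M+6) = C(5,3) × 0.456^2 × 0.544^3 = 10 × 0.207936 × 0.16098918 = 0.334754 (base)
P(M) = C(5,0) × 0.456^5 × 0.544^0 = 1 × 0.01971625 × 1.0000 = 0.019716
Relative intensity = 0.019716 / 0.334754 × 100 = 5.9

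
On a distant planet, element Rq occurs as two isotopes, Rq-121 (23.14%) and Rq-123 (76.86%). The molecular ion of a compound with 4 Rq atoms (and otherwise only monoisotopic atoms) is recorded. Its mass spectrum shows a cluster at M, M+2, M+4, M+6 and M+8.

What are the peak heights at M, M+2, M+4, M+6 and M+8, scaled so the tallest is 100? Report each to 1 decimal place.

0.7 : 9.1 : 45.2 : 100.0 : 83.0

The 4 Rq atoms are independent, so intensities follow the terms of (0.2314 + 0.7686)^4.
P(M) = 0.2314^4 = 0.002867
P(M+2) = 4 × 0.2314^3 × 0.7686^1 = 0.038093
P(M+4) = 6 × 0.2314^2 × 0.7686^2 = 0.189792
P(M+6) = 4 × 0.2314^1 × 0.7686^3 = 0.420266
P(M+8) = 0.7686^4 = 0.348981
The M+6 peak is largest (0.420266); scaling to 100 gives 0.7 : 9.1 : 45.2 : 100.0 : 83.0.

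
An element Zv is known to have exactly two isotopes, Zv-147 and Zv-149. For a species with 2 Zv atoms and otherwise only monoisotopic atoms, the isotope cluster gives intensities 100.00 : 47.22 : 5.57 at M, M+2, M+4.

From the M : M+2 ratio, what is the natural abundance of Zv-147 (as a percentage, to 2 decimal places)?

80.90%

Let p = fractional abundance of Zv-147. I(M+2)/I(M) = [C(2,1)·p^1·(1−p)] / p^2 = 2·(1−p)/p = 47.22/100.00 = 0.4722
(1−p)/p = 0.4722/2 = 0.2361  ⇒  p = 1/(1 + 0.2361) = 0.8090
Zv-147: 80.90%, Zv-149: 19.10%.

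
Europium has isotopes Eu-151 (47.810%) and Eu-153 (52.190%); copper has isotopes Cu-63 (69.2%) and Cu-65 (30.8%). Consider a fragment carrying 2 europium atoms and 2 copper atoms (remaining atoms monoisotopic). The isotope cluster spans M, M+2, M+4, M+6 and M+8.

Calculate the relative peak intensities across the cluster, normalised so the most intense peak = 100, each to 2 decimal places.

Europium pattern (n=2): 0.22857961 : 0.49904078 : 0.27237961
Copper pattern (n=2): 0.478864 : 0.426272 : 0.094864
Convolve the two distributions (both contribute in 2-u steps):
  M: 0.22857961×0.478864 = 0.109459
  M+2: 0.22857961×0.426272 + 0.49904078×0.478864 = 0.336410
  M+4: 0.22857961×0.094864 + 0.49904078×0.426272 + 0.27237961×0.478864 = 0.364844
  M+6: 0.49904078×0.094864 + 0.27237961×0.426272 = 0.163449
  M+8: 0.27237961×0.094864 = 0.025839
Scale to base peak (0.364844) = 100: 30.00 : 92.21 : 100.00 : 44.80 : 7.08

30.00 : 92.21 : 100.00 : 44.80 : 7.08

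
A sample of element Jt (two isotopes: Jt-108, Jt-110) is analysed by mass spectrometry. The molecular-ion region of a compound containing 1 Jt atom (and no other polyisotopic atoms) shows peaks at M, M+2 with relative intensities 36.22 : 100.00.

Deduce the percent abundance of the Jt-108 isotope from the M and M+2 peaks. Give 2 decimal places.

Write p for the Jt-108 fraction. I(M+2)/I(M) = [C(1,1)·p^0·(1−p)] / p^1 = 1·(1−p)/p = 100.00/36.22 = 2.7609
(1−p)/p = 2.7609/1 = 2.7609  ⇒  p = 1/(1 + 2.7609) = 0.2659
Jt-108: 26.59%, Jt-110: 73.41%.

26.59%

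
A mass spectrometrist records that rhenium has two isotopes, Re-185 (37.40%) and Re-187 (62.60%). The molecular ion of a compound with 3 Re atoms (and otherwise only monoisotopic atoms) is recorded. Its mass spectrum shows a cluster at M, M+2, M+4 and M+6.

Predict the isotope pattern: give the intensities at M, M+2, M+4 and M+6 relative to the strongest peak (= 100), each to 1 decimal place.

11.9 : 59.7 : 100.0 : 55.8

Each Re atom is independently Re-185 (p = 0.3740) or Re-187 (q = 0.6260); the cluster is the binomial expansion (p + q)^3.
P(M) = 0.3740^3 = 0.052314
P(M+2) = 3 × 0.3740^2 × 0.6260^1 = 0.262687
P(M+4) = 3 × 0.3740^1 × 0.6260^2 = 0.439685
P(M+6) = 0.6260^3 = 0.245314
The M+4 peak is largest (0.439685); scaling to 100 gives 11.9 : 59.7 : 100.0 : 55.8.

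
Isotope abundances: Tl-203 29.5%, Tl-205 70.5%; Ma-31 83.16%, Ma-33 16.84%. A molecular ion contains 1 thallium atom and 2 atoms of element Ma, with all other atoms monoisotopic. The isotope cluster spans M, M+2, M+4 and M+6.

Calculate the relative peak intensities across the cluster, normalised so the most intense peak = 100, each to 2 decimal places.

35.78 : 100.00 : 36.10 : 3.51

Thallium pattern (n=1): 0.2950 : 0.7050
Element Ma pattern (n=2): 0.69155856 : 0.28008288 : 0.02835856
Convolve the two distributions (both contribute in 2-u steps):
  M: 0.2950×0.69155856 = 0.204010
  M+2: 0.2950×0.28008288 + 0.7050×0.69155856 = 0.570173
  M+4: 0.2950×0.02835856 + 0.7050×0.28008288 = 0.205824
  M+6: 0.7050×0.02835856 = 0.019993
Scale to base peak (0.570173) = 100: 35.78 : 100.00 : 36.10 : 3.51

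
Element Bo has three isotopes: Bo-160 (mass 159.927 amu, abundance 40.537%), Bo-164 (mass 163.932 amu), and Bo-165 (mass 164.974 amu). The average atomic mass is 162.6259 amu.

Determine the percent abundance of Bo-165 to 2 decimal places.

30.46%

Let x and y be the fractions of Bo-164 and Bo-165. Then x + y = 1 − 0.40537 = 0.59463 and 163.932x + 164.974y = 162.6259 − 0.40537×159.927 = 97.79629201.
Substituting: 163.932x + 164.974(0.59463 − x) = 97.79629201
(163.932 − 164.974)x = -0.30219761  ⇒  x = 0.29002, y = 0.30461
Bo-164: 29.00%, Bo-165: 30.46%.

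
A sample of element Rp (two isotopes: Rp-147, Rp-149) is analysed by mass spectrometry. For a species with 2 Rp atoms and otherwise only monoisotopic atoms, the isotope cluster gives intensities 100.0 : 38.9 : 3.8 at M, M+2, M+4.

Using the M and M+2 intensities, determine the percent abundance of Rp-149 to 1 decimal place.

Write p for the Rp-147 fraction. I(M+2)/I(M) = [C(2,1)·p^1·(1−p)] / p^2 = 2·(1−p)/p = 38.9/100.0 = 0.3890
(1−p)/p = 0.3890/2 = 0.1945  ⇒  p = 1/(1 + 0.1945) = 0.8372
Rp-147: 83.7%, Rp-149: 16.3%.

16.3%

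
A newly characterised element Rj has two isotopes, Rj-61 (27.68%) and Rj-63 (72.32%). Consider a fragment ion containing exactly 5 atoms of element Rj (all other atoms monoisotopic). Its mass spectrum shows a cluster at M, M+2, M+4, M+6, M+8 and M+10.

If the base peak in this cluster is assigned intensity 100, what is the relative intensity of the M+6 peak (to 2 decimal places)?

76.55

Binomial terms of (0.2768 + 0.7232)^5: M 0.0016, M+2 0.0212, M+4 0.1109, M+6 0.2898, M+8 0.3786, M+10 0.1978 → M+8 is the base peak.
P(M+8) = C(5,4) × 0.2768^1 × 0.7232^4 = 5 × 0.2768 × 0.27354808 = 0.378591 (base)
P(M+6) = C(5,3) × 0.2768^2 × 0.7232^3 = 10 × 0.07661824 × 0.37824679 = 0.289806
Relative intensity = 0.289806 / 0.378591 × 100 = 76.55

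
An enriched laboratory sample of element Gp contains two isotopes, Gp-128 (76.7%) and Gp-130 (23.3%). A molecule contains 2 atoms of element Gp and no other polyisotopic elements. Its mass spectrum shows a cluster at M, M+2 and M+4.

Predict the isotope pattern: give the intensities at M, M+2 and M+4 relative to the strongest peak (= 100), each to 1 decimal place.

Each Gp atom is independently Gp-128 (p = 0.767) or Gp-130 (q = 0.233); the cluster is the binomial expansion (p + q)^2.
P(M) = 0.767^2 = 0.588289
P(M+2) = 2 × 0.767^1 × 0.233^1 = 0.357422
P(M+4) = 0.233^2 = 0.054289
The M peak is largest (0.588289); scaling to 100 gives 100.0 : 60.8 : 9.2.

100.0 : 60.8 : 9.2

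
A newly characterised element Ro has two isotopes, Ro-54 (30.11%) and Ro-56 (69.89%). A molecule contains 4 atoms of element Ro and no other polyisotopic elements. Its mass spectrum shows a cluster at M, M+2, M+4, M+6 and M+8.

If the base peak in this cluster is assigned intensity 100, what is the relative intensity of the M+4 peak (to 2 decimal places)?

Binomial terms of (0.3011 + 0.6989)^4: M 0.0082, M+2 0.0763, M+4 0.2657, M+6 0.4112, M+8 0.2386 → M+6 is the base peak.
P(M+6) = C(4,3) × 0.3011^1 × 0.6989^3 = 4 × 0.3011 × 0.34138554 = 0.411165 (base)
P(M+4) = C(4,2) × 0.3011^2 × 0.6989^2 = 6 × 0.09066121 × 0.48846121 = 0.265707
Relative intensity = 0.265707 / 0.411165 × 100 = 64.62

64.62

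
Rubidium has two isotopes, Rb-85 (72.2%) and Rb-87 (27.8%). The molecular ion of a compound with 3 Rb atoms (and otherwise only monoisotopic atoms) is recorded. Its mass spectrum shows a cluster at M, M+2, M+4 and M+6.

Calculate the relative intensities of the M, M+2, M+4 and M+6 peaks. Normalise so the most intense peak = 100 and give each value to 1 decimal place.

The 3 Rb atoms are independent, so intensities follow the terms of (0.722 + 0.278)^3.
P(M) = 0.722^3 = 0.376367
P(M+2) = 3 × 0.722^2 × 0.278^1 = 0.434751
P(M+4) = 3 × 0.722^1 × 0.278^2 = 0.167397
P(M+6) = 0.278^3 = 0.021485
The M+2 peak is largest (0.434751); scaling to 100 gives 86.6 : 100.0 : 38.5 : 4.9.

86.6 : 100.0 : 38.5 : 4.9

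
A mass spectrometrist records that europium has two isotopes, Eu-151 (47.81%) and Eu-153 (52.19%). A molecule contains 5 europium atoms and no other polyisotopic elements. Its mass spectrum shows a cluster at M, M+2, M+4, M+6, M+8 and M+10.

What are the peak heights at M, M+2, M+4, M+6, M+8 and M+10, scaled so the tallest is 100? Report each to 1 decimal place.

7.7 : 42.0 : 91.6 : 100.0 : 54.6 : 11.9

Each Eu atom is independently Eu-151 (p = 0.4781) or Eu-153 (q = 0.5219); the cluster is the binomial expansion (p + q)^5.
P(M) = 0.4781^5 = 0.024980
P(M+2) = 5 × 0.4781^4 × 0.5219^1 = 0.136343
P(M+4) = 10 × 0.4781^3 × 0.5219^2 = 0.297667
P(M+6) = 10 × 0.4781^2 × 0.5219^3 = 0.324937
P(M+8) = 5 × 0.4781^1 × 0.5219^4 = 0.177353
P(M+10) = 0.5219^5 = 0.038720
The M+6 peak is largest (0.324937); scaling to 100 gives 7.7 : 42.0 : 91.6 : 100.0 : 54.6 : 11.9.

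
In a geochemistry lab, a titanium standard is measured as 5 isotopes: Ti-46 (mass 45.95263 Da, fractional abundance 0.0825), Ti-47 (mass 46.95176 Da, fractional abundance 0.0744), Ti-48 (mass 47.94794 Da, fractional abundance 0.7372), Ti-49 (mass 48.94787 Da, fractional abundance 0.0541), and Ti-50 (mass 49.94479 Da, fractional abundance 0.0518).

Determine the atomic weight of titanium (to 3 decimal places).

Ar = Σ fᵢ·mᵢ = 0.0825 × 45.95263 + 0.0744 × 46.95176 + 0.7372 × 47.94794 + 0.0541 × 48.94787 + 0.0518 × 49.94479
= 3.791092 + 3.493211 + 35.347221 + 2.648080 + 2.587140 = 47.866744 Da

47.867 Da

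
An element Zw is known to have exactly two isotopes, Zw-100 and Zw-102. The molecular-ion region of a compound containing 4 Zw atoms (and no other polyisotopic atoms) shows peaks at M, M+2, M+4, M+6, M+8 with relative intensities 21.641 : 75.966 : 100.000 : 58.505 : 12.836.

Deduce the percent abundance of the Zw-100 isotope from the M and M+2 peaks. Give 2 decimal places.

Write p for the Zw-100 fraction. I(M+2)/I(M) = [C(4,1)·p^3·(1−p)] / p^4 = 4·(1−p)/p = 75.966/21.641 = 3.5103
(1−p)/p = 3.5103/4 = 0.8776  ⇒  p = 1/(1 + 0.8776) = 0.5326
Zw-100: 53.26%, Zw-102: 46.74%.

53.26%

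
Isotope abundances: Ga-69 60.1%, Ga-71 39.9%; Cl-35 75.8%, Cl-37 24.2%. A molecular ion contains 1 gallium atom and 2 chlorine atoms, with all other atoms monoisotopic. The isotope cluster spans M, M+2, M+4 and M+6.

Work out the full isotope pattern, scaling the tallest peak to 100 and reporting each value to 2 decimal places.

76.78 : 100.00 : 40.37 : 5.20

Gallium pattern (n=1): 0.6010 : 0.3990
Chlorine pattern (n=2): 0.574564 : 0.366872 : 0.058564
Convolve the two distributions (both contribute in 2-u steps):
  M: 0.6010×0.574564 = 0.345313
  M+2: 0.6010×0.366872 + 0.3990×0.574564 = 0.449741
  M+4: 0.6010×0.058564 + 0.3990×0.366872 = 0.181579
  M+6: 0.3990×0.058564 = 0.023367
Scale to base peak (0.449741) = 100: 76.78 : 100.00 : 40.37 : 5.20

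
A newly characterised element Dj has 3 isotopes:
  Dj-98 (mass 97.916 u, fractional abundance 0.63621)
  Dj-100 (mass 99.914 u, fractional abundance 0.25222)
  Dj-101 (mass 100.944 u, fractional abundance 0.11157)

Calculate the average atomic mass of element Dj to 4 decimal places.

The abundance-weighted mean is 0.63621 × 97.916 + 0.25222 × 99.914 + 0.11157 × 100.944
= 62.29514 + 25.20031 + 11.26232 = 98.75777 u

98.7578 u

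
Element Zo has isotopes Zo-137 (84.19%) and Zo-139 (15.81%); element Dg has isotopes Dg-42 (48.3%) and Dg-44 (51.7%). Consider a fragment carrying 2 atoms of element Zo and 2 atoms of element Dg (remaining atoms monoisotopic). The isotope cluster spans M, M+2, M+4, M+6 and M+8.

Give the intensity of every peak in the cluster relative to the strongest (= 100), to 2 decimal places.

Element Zo pattern (n=2): 0.70879561 : 0.26620878 : 0.02499561
Element Dg pattern (n=2): 0.233289 : 0.499422 : 0.267289
Convolve the two distributions (both contribute in 2-u steps):
  M: 0.70879561×0.233289 = 0.165354
  M+2: 0.70879561×0.499422 + 0.26620878×0.233289 = 0.416092
  M+4: 0.70879561×0.267289 + 0.26620878×0.499422 + 0.02499561×0.233289 = 0.328235
  M+6: 0.26620878×0.267289 + 0.02499561×0.499422 = 0.083638
  M+8: 0.02499561×0.267289 = 0.006681
Scale to base peak (0.416092) = 100: 39.74 : 100.00 : 78.89 : 20.10 : 1.61

39.74 : 100.00 : 78.89 : 20.10 : 1.61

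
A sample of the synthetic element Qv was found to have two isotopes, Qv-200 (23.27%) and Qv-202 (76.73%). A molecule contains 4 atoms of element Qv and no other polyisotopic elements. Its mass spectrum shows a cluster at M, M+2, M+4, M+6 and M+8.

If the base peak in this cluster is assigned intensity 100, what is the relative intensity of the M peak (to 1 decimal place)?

(0.2327 + 0.7673)^4 gives M 0.0029, M+2 0.0387, M+4 0.1913, M+6 0.4205, M+8 0.3466; the largest is M+6.
P(M+6) = C(4,3) × 0.2327^1 × 0.7673^3 = 4 × 0.2327 × 0.45174733 = 0.420486 (base)
P(M) = C(4,0) × 0.2327^4 × 0.7673^0 = 1 × 0.00293215 × 1.0000 = 0.002932
Relative intensity = 0.002932 / 0.420486 × 100 = 0.7

0.7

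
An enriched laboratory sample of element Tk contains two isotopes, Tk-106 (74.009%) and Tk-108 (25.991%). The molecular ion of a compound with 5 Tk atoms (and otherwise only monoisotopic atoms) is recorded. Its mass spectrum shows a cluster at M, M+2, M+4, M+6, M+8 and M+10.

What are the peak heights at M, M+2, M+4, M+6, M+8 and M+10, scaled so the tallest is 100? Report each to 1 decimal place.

The 5 Tk atoms are independent, so intensities follow the terms of (0.74009 + 0.25991)^5.
P(M) = 0.74009^5 = 0.222036
P(M+2) = 5 × 0.74009^4 × 0.25991^1 = 0.389880
P(M+4) = 10 × 0.74009^3 × 0.25991^2 = 0.273842
P(M+6) = 10 × 0.74009^2 × 0.25991^3 = 0.096170
P(M+8) = 5 × 0.74009^1 × 0.25991^4 = 0.016887
P(M+10) = 0.25991^5 = 0.001186
The M+2 peak is largest (0.389880); scaling to 100 gives 56.9 : 100.0 : 70.2 : 24.7 : 4.3 : 0.3.

56.9 : 100.0 : 70.2 : 24.7 : 4.3 : 0.3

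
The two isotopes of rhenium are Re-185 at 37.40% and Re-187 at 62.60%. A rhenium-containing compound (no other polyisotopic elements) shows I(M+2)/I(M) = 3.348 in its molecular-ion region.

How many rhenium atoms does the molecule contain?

2

With n Re atoms, P(M+2)/P(M) = C(n,1)·p^(n−1)q / p^n = n·q/p = n · 0.6260/0.3740.
n = 3.348 × 0.3740/0.6260 = 2.00 ≈ 2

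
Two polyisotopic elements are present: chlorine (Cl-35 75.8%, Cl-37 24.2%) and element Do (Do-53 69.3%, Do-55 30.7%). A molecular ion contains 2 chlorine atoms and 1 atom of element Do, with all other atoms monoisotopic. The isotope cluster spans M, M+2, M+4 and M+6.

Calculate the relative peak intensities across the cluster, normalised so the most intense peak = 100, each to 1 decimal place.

92.5 : 100.0 : 35.6 : 4.2

Chlorine pattern (n=2): 0.574564 : 0.366872 : 0.058564
Element Do pattern (n=1): 0.6930 : 0.3070
Convolve the two distributions (both contribute in 2-u steps):
  M: 0.574564×0.6930 = 0.398173
  M+2: 0.574564×0.3070 + 0.366872×0.6930 = 0.430633
  M+4: 0.366872×0.3070 + 0.058564×0.6930 = 0.153215
  M+6: 0.058564×0.3070 = 0.017979
Scale to base peak (0.430633) = 100: 92.5 : 100.0 : 35.6 : 4.2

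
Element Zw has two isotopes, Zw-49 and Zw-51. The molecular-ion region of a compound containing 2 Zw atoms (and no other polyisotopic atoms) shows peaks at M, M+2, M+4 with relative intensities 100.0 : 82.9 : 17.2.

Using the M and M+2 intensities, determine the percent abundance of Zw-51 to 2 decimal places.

29.30%

Let p = fractional abundance of Zw-49. I(M+2)/I(M) = [C(2,1)·p^1·(1−p)] / p^2 = 2·(1−p)/p = 82.9/100.0 = 0.8290
(1−p)/p = 0.8290/2 = 0.4145  ⇒  p = 1/(1 + 0.4145) = 0.7070
Zw-49: 70.70%, Zw-51: 29.30%.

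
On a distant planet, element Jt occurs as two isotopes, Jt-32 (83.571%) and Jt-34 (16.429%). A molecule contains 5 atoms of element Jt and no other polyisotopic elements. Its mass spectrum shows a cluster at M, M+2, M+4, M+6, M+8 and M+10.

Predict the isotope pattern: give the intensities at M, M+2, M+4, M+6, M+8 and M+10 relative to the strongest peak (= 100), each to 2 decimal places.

100.00 : 98.29 : 38.65 : 7.60 : 0.75 : 0.03

Each Jt atom is independently Jt-32 (p = 0.83571) or Jt-34 (q = 0.16429); the cluster is the binomial expansion (p + q)^5.
P(M) = 0.83571^5 = 0.407641
P(M+2) = 5 × 0.83571^4 × 0.16429^1 = 0.400685
P(M+4) = 10 × 0.83571^3 × 0.16429^2 = 0.157539
P(M+6) = 10 × 0.83571^2 × 0.16429^3 = 0.030970
P(M+8) = 5 × 0.83571^1 × 0.16429^4 = 0.003044
P(M+10) = 0.16429^5 = 0.000120
The M peak is largest (0.407641); scaling to 100 gives 100.00 : 98.29 : 38.65 : 7.60 : 0.75 : 0.03.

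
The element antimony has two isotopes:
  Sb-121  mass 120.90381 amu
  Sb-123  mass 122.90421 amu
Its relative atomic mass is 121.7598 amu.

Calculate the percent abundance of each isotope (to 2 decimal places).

With x = fraction of Sb-121 (so Sb-123 is 1 − x):
120.90381·x + 122.90421·(1 − x) = 121.7598
(120.90381 − 122.90421)·x = 121.7598 − 122.90421
x = -1.14441 / -2.00040 = 0.57209 → 57.21% Sb-121, 42.79% Sb-123.

Sb-121: 57.21%, Sb-123: 42.79%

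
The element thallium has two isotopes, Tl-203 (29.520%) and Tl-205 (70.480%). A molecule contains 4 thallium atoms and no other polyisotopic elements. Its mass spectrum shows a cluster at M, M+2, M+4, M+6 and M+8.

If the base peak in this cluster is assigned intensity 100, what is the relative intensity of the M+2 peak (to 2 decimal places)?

(0.29520 + 0.70480)^4 gives M 0.0076, M+2 0.0725, M+4 0.2597, M+6 0.4134, M+8 0.2468; the largest is M+6.
P(M+6) = C(4,3) × 0.29520^1 × 0.70480^3 = 4 × 0.2952 × 0.35010449 = 0.413403 (base)
P(M+2) = C(4,1) × 0.29520^3 × 0.70480^1 = 4 × 0.02572463 × 0.7048 = 0.072523
Relative intensity = 0.072523 / 0.413403 × 100 = 17.54

17.54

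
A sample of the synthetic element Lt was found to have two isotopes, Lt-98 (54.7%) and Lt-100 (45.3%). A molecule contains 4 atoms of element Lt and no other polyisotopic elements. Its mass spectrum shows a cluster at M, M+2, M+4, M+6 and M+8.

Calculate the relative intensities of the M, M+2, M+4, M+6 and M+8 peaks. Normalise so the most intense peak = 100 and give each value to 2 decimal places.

24.30 : 80.50 : 100.00 : 55.21 : 11.43

The 4 Lt atoms are independent, so intensities follow the terms of (0.547 + 0.453)^4.
P(M) = 0.547^4 = 0.089526
P(M+2) = 4 × 0.547^3 × 0.453^1 = 0.296565
P(M+4) = 6 × 0.547^2 × 0.453^2 = 0.368402
P(M+6) = 4 × 0.547^1 × 0.453^3 = 0.203396
P(M+8) = 0.453^4 = 0.042111
The M+4 peak is largest (0.368402); scaling to 100 gives 24.30 : 80.50 : 100.00 : 55.21 : 11.43.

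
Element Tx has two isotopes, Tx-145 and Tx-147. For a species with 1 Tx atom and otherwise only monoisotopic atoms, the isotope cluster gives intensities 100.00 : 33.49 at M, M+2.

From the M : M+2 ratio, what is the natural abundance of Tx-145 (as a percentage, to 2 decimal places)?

74.91%

Let p = fractional abundance of Tx-145. I(M+2)/I(M) = [C(1,1)·p^0·(1−p)] / p^1 = 1·(1−p)/p = 33.49/100.00 = 0.3349
(1−p)/p = 0.3349/1 = 0.3349  ⇒  p = 1/(1 + 0.3349) = 0.7491
Tx-145: 74.91%, Tx-147: 25.09%.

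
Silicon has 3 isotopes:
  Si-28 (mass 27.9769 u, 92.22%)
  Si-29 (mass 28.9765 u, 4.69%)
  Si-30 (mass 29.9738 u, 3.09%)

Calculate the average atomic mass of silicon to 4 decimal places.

Average mass = Σ (abundance × isotope mass) = 0.9222 × 27.9769 + 0.0469 × 28.9765 + 0.0309 × 29.9738
= 25.80030 + 1.35900 + 0.92619 = 28.08549 u

28.0855 u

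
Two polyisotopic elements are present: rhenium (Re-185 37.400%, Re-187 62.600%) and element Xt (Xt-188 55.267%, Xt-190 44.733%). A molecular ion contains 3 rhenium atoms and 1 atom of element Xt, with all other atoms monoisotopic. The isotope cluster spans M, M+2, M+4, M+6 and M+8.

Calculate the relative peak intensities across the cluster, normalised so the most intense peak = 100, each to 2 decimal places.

8.02 : 46.76 : 100.00 : 92.16 : 30.44

Rhenium pattern (n=3): 0.05231362 : 0.26268713 : 0.43968487 : 0.24531438
Element Xt pattern (n=1): 0.55267 : 0.44733
Convolve the two distributions (both contribute in 2-u steps):
  M: 0.05231362×0.55267 = 0.028912
  M+2: 0.05231362×0.44733 + 0.26268713×0.55267 = 0.168581
  M+4: 0.26268713×0.44733 + 0.43968487×0.55267 = 0.360508
  M+6: 0.43968487×0.44733 + 0.24531438×0.55267 = 0.332262
  M+8: 0.24531438×0.44733 = 0.109736
Scale to base peak (0.360508) = 100: 8.02 : 46.76 : 100.00 : 92.16 : 30.44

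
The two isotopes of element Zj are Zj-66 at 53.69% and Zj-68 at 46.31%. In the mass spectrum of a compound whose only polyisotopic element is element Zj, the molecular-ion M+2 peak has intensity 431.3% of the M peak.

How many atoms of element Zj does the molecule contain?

5

With n Zj atoms, P(M+2)/P(M) = C(n,1)·p^(n−1)q / p^n = n·q/p = n · 0.4631/0.5369.
n = 4.313 × 0.5369/0.4631 = 5.00 ≈ 5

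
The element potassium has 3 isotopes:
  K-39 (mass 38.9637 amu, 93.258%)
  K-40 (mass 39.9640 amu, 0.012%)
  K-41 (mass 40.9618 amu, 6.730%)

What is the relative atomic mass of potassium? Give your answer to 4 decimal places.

Weight each isotope mass by its fractional abundance: 0.93258 × 38.9637 + 0.00012 × 39.9640 + 0.06730 × 40.9618
= 36.33677 + 0.00480 + 2.75673 = 39.09830 amu

39.0983 amu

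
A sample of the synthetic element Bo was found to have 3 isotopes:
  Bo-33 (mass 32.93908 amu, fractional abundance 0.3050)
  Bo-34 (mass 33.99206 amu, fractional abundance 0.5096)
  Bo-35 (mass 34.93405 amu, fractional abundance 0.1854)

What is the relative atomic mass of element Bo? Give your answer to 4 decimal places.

Weight each isotope mass by its fractional abundance: 0.3050 × 32.93908 + 0.5096 × 33.99206 + 0.1854 × 34.93405
= 10.046419 + 17.322354 + 6.476773 = 33.845546 amu

33.8455 amu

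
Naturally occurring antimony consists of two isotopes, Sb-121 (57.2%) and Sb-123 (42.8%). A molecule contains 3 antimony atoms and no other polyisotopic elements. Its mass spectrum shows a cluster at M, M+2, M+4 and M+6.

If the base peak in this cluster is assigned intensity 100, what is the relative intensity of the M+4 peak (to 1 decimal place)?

74.8

(0.572 + 0.428)^3 gives M 0.1871, M+2 0.4201, M+4 0.3143, M+6 0.0784; the largest is M+2.
P(M+2) = C(3,1) × 0.572^2 × 0.428^1 = 3 × 0.327184 × 0.4280 = 0.420104 (base)
P(M+4) = C(3,2) × 0.572^1 × 0.428^2 = 3 × 0.5720 × 0.183184 = 0.314344
Relative intensity = 0.314344 / 0.420104 × 100 = 74.8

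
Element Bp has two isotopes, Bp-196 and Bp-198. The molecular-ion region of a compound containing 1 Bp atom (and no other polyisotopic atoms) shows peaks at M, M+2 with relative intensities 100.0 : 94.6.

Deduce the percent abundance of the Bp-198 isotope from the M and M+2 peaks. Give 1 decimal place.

If p is the fraction of Bp that is Bp-196, then I(M+2)/I(M) = [C(1,1)·p^0·(1−p)] / p^1 = 1·(1−p)/p = 94.6/100.0 = 0.9460
(1−p)/p = 0.9460/1 = 0.9460  ⇒  p = 1/(1 + 0.9460) = 0.5139
Bp-196: 51.4%, Bp-198: 48.6%.

48.6%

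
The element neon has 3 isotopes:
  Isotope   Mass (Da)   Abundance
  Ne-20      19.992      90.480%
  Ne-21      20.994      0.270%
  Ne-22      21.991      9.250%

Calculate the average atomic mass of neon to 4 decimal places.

Ar = Σ fᵢ·mᵢ = 0.90480 × 19.992 + 0.00270 × 20.994 + 0.09250 × 21.991
= 18.08876 + 0.05668 + 2.03417 = 20.17961 Da

20.1796 Da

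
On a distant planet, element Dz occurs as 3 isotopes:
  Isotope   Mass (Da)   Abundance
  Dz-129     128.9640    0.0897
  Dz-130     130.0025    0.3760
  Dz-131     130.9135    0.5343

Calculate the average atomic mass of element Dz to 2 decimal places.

Ar = Σ fᵢ·mᵢ = 0.0897 × 128.9640 + 0.3760 × 130.0025 + 0.5343 × 130.9135
= 11.56807 + 48.88094 + 69.94708 = 130.39609 Da

130.40 Da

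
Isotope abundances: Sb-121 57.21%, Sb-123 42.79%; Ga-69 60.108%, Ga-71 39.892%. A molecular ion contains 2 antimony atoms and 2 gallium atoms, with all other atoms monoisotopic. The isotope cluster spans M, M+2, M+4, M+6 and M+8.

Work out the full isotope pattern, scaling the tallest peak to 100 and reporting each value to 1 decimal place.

33.5 : 94.6 : 100.0 : 46.9 : 8.3

Antimony pattern (n=2): 0.32729841 : 0.48960318 : 0.18309841
Gallium pattern (n=2): 0.36129717 : 0.47956567 : 0.15913717
Convolve the two distributions (both contribute in 2-u steps):
  M: 0.32729841×0.36129717 = 0.118252
  M+2: 0.32729841×0.47956567 + 0.48960318×0.36129717 = 0.333853
  M+4: 0.32729841×0.15913717 + 0.48960318×0.47956567 + 0.18309841×0.36129717 = 0.353035
  M+6: 0.48960318×0.15913717 + 0.18309841×0.47956567 = 0.165722
  M+8: 0.18309841×0.15913717 = 0.029138
Scale to base peak (0.353035) = 100: 33.5 : 94.6 : 100.0 : 46.9 : 8.3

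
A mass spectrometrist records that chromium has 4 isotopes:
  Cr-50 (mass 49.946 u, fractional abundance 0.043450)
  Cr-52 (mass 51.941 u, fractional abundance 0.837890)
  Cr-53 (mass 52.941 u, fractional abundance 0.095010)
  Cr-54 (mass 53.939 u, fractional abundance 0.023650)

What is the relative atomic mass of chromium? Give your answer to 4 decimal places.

Average mass = Σ (abundance × isotope mass) = 0.043450 × 49.946 + 0.837890 × 51.941 + 0.095010 × 52.941 + 0.023650 × 53.939
= 2.17015 + 43.52084 + 5.02992 + 1.27566 = 51.99657 u

51.9966 u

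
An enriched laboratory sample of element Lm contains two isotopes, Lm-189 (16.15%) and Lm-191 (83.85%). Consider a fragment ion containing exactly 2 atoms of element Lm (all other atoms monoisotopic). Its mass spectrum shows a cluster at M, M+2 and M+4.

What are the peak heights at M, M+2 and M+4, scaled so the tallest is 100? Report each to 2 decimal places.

3.71 : 38.52 : 100.00

The 2 Lm atoms are independent, so intensities follow the terms of (0.1615 + 0.8385)^2.
P(M) = 0.1615^2 = 0.026082
P(M+2) = 2 × 0.1615^1 × 0.8385^1 = 0.270835
P(M+4) = 0.8385^2 = 0.703082
The M+4 peak is largest (0.703082); scaling to 100 gives 3.71 : 38.52 : 100.00.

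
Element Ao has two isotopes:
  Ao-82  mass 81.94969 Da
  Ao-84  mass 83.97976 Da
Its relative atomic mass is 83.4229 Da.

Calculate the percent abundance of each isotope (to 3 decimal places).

Ao-82: 27.431%, Ao-84: 72.569%

Let x be the fractional abundance of Ao-82; then Ao-84 has abundance 1 − x.
81.94969·x + 83.97976·(1 − x) = 83.4229
(81.94969 − 83.97976)·x = 83.4229 − 83.97976
x = -0.55686 / -2.03007 = 0.27431 → 27.431% Ao-82, 72.569% Ao-84.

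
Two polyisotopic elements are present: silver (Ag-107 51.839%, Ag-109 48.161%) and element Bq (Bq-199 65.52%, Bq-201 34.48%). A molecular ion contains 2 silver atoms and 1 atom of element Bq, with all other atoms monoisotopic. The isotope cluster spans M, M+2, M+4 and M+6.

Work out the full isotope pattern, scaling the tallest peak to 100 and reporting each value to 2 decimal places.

Silver pattern (n=2): 0.26872819 : 0.49932362 : 0.23194819
Element Bq pattern (n=1): 0.6552 : 0.3448
Convolve the two distributions (both contribute in 2-u steps):
  M: 0.26872819×0.6552 = 0.176071
  M+2: 0.26872819×0.3448 + 0.49932362×0.6552 = 0.419814
  M+4: 0.49932362×0.3448 + 0.23194819×0.6552 = 0.324139
  M+6: 0.23194819×0.3448 = 0.079976
Scale to base peak (0.419814) = 100: 41.94 : 100.00 : 77.21 : 19.05

41.94 : 100.00 : 77.21 : 19.05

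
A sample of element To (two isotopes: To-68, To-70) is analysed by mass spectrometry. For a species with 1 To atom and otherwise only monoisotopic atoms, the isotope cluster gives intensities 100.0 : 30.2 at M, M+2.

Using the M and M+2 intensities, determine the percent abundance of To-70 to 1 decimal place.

23.2%

Write p for the To-68 fraction. I(M+2)/I(M) = [C(1,1)·p^0·(1−p)] / p^1 = 1·(1−p)/p = 30.2/100.0 = 0.3020
(1−p)/p = 0.3020/1 = 0.3020  ⇒  p = 1/(1 + 0.3020) = 0.7680
To-68: 76.8%, To-70: 23.2%.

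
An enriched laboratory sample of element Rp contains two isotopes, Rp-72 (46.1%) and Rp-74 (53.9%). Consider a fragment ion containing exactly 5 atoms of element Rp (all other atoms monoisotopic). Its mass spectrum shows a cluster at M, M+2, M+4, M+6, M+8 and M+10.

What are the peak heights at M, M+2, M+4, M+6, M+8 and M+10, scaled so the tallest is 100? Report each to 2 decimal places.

Expanding (0.461 + 0.539)^5:
P(M) = 0.461^5 = 0.020821
P(M+2) = 5 × 0.461^4 × 0.539^1 = 0.121720
P(M+4) = 10 × 0.461^3 × 0.539^2 = 0.284630
P(M+6) = 10 × 0.461^2 × 0.539^3 = 0.332788
P(M+8) = 5 × 0.461^1 × 0.539^4 = 0.194548
P(M+10) = 0.539^5 = 0.045493
The M+6 peak is largest (0.332788); scaling to 100 gives 6.26 : 36.58 : 85.53 : 100.00 : 58.46 : 13.67.

6.26 : 36.58 : 85.53 : 100.00 : 58.46 : 13.67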